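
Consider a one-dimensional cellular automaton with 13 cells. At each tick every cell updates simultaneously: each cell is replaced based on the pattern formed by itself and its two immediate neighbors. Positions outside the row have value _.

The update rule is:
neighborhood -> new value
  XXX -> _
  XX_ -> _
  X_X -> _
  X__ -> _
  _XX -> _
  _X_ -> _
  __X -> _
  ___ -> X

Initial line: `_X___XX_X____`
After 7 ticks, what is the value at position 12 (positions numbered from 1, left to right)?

tick 1: ___X______XXX
tick 2: XX___XXXX____
tick 3: ___X______XXX  (repeats tick 1; period 2)
tick 7: ___X______XXX
position 12 holds X

X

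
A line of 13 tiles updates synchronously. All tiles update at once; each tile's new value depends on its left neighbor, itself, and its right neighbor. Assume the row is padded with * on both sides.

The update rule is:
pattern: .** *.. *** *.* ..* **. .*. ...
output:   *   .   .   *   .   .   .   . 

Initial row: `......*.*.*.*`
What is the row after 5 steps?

..........**.

.......*.*.**
........*.**.
.........**.*
.........*.**
..........**.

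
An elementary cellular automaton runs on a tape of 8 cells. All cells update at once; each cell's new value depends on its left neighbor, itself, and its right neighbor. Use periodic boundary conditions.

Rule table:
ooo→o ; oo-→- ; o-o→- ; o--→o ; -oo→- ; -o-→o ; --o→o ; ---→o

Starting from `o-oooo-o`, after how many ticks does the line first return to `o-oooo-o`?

6

tick 1: ---oo---
tick 2: ooo--ooo
tick 3: oo-oo-oo
tick 4: o------o
tick 5: -oooooo-
tick 6: o-oooo-o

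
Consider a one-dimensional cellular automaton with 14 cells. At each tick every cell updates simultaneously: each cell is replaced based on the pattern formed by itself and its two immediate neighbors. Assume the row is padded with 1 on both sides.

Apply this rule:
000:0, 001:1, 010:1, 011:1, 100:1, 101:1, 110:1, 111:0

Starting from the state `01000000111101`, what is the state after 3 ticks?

11100001100111
00110011111100
11111110000111

11111110000111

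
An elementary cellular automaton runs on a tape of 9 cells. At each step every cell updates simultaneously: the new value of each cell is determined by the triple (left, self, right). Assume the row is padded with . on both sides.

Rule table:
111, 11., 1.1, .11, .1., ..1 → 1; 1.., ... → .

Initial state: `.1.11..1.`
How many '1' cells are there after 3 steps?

8

11111.11.
11111111.
11111111.
count of 1: 8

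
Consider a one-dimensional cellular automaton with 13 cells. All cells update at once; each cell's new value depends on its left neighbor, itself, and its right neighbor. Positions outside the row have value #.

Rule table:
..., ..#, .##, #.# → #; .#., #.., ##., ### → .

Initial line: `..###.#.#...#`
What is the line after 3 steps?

...#.#..##..#

step 1: .##..#.#..###
step 2: ##..#.#..##..
step 3: ...#.#..##..#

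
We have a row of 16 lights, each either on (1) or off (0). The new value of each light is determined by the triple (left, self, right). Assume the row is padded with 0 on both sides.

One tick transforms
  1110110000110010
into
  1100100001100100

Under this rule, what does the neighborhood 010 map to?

0

At position 14 the neighborhood is 010; the next row has 0 there.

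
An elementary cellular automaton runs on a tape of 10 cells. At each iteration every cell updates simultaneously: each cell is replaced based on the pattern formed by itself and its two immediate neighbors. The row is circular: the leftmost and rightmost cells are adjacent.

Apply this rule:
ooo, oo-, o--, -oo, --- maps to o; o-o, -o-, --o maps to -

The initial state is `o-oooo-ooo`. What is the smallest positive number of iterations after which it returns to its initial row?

o-oooo-ooo

1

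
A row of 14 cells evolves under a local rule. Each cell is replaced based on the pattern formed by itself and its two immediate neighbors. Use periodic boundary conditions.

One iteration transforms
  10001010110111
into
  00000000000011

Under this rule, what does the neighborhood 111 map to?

At position 12 the neighborhood is 111; the next row has 1 there.

1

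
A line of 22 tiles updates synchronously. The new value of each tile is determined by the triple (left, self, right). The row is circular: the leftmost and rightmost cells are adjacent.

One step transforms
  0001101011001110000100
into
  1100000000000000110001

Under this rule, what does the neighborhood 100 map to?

0

At position 10 the neighborhood is 100; the next row has 0 there.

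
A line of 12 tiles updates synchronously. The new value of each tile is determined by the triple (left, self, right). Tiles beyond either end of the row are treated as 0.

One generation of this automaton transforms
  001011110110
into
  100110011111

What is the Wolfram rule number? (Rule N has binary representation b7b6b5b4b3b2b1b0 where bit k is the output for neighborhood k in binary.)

position 5: 111 → 0  (bit 7 = 0)
position 7: 110 → 1  (bit 6 = 1)
position 3: 101 → 1  (bit 5 = 1)
position 11: 100 → 1  (bit 4 = 1)
position 4: 011 → 1  (bit 3 = 1)
position 2: 010 → 0  (bit 2 = 0)
position 1: 001 → 0  (bit 1 = 0)
position 0: 000 → 1  (bit 0 = 1)
bits b7..b0 = 01111001 = 121

121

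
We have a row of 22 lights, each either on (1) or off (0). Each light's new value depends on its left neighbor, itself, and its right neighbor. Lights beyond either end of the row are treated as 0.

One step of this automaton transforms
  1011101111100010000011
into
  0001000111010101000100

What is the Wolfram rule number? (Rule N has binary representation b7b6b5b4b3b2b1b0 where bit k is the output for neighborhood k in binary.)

position 3: 111 → 1  (bit 7 = 1)
position 4: 110 → 0  (bit 6 = 0)
position 1: 101 → 0  (bit 5 = 0)
position 11: 100 → 1  (bit 4 = 1)
position 2: 011 → 0  (bit 3 = 0)
position 0: 010 → 0  (bit 2 = 0)
position 13: 001 → 1  (bit 1 = 1)
position 12: 000 → 0  (bit 0 = 0)
bits b7..b0 = 10010010 = 146

146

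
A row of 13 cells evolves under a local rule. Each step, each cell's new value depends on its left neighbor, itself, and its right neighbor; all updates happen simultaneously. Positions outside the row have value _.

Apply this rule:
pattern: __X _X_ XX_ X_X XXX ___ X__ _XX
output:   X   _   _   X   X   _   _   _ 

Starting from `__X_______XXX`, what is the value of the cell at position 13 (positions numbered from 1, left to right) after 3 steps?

_

_X_______X_X_
X_______X_X__
_______X_X___
position 13 holds _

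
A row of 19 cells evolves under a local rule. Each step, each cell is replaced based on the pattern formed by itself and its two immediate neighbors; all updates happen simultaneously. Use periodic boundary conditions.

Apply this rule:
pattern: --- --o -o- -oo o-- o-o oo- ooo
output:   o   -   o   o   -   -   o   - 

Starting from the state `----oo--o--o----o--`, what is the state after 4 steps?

--o-oo--o--o-oo-o-o

step 1: ooo-oo--o--o-oo-o-o
step 2: --o-oo--o--o-oo-o-o
step 3: --o-oo--o--o-oo-o-o  (fixed point — unchanged through step 4)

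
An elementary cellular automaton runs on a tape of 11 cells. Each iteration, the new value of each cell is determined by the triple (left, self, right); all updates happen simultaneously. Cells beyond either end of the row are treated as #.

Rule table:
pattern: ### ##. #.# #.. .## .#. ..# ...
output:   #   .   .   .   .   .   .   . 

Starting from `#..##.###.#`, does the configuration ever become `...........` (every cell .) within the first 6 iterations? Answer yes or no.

iteration 1: .......#...
iteration 2: ...........
all cells are . at iteration 2

yes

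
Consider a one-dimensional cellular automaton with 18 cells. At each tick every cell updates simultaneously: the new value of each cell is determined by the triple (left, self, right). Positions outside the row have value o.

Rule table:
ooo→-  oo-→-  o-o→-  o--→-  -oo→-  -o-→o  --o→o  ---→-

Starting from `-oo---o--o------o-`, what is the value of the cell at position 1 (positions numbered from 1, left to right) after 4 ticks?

-

-----oo-oo-----oo-
----o---------o---
---oo--------oo--o
--o---------o---o-
position 1 holds -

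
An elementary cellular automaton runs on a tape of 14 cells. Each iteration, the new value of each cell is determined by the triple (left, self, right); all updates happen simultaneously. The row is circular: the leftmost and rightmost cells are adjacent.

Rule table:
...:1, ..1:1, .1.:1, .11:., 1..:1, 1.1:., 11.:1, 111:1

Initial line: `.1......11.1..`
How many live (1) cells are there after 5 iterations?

11111111.1.111
11111111.1..11
11111111.111.1
11111111..11..
.111111111.111
count of 1: 12

12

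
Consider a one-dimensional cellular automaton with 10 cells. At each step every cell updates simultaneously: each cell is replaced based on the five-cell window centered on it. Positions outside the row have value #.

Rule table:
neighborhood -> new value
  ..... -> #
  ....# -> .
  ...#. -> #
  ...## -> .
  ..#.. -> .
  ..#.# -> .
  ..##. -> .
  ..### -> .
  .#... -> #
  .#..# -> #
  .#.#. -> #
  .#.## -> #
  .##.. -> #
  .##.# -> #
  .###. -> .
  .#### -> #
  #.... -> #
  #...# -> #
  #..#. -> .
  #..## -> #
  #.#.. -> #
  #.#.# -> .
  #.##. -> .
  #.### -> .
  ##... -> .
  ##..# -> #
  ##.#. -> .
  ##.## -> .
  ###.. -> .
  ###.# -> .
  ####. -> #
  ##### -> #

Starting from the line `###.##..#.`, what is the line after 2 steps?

#..#..###.

##...##..#
#..#..###.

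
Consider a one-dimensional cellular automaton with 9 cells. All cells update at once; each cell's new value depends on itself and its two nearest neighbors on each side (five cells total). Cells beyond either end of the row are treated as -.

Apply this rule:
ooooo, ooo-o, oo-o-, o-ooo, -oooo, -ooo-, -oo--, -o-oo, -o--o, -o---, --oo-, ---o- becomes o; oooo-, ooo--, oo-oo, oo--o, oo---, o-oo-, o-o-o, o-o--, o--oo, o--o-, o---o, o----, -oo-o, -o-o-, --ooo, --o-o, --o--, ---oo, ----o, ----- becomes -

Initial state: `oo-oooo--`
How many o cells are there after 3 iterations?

3

o--oo----
-o-oo----
o-o-o----
count of o: 3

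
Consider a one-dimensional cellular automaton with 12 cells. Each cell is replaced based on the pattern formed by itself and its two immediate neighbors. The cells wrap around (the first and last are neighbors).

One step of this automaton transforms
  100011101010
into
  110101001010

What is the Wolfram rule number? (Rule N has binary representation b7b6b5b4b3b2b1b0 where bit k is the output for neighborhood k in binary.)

position 5: 111 → 1  (bit 7 = 1)
position 6: 110 → 0  (bit 6 = 0)
position 7: 101 → 0  (bit 5 = 0)
position 1: 100 → 1  (bit 4 = 1)
position 4: 011 → 0  (bit 3 = 0)
position 0: 010 → 1  (bit 2 = 1)
position 3: 001 → 1  (bit 1 = 1)
position 2: 000 → 0  (bit 0 = 0)
bits b7..b0 = 10010110 = 150

150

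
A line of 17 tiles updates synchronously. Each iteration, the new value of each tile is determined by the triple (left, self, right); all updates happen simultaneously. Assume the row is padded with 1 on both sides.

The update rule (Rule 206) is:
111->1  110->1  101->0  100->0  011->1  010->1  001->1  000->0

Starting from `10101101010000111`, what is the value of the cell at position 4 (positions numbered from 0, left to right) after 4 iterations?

iteration 1: 10101101010001111
iteration 2: 10101101010011111
iteration 3: 10101101010111111
iteration 4: 10101101010111111
position 4 holds 1

1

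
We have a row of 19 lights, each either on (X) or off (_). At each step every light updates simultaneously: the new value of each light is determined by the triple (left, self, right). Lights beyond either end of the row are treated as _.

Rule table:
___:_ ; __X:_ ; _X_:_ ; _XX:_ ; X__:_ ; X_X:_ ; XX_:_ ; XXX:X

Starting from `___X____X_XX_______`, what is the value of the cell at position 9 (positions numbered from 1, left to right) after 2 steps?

step 1: ___________________
step 2: ___________________
position 9 holds _

_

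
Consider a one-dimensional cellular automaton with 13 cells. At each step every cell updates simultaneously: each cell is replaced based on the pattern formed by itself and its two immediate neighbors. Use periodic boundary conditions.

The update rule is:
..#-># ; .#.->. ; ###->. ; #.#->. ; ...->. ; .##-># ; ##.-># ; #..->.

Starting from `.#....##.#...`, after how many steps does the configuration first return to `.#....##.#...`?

26

#....###.....
....##.#....#
...###.....#.
..##.#....#..
.###.....#...
##.#....#....
##.....#....#
.#....#....##
.....#....###
....#....##.#
...#....###..
..#....##.#..
.#....###....
#....##.#....
....###.....#
...##.#....#.
..###.....#..
.##.#....#...
###.....#....
#.#....#....#
#.....#....##
#....#....##.
....#....###.
...#....##.#.
..#....###...
.#....##.#...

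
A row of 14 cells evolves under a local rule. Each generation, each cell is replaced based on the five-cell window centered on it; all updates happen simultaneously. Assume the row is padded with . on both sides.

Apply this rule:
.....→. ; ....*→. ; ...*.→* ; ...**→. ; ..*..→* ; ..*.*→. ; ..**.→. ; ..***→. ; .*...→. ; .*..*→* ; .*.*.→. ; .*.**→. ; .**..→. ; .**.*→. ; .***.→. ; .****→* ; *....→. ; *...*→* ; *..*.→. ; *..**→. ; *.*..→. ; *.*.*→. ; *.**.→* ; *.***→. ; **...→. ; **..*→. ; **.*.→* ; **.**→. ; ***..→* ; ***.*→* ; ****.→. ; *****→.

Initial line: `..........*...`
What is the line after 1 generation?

.........**...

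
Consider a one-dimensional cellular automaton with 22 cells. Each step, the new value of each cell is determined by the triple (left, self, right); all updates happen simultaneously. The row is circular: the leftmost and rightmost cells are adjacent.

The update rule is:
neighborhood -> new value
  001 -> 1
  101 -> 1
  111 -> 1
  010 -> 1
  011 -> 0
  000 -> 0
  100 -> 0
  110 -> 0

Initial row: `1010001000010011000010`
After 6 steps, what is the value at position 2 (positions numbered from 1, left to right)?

0

1110011000110100000111
1100100001001100001011
1001100011010000011101
0010000100110000101010
0110001101000001111110
1000010011000010111100
position 2 holds 0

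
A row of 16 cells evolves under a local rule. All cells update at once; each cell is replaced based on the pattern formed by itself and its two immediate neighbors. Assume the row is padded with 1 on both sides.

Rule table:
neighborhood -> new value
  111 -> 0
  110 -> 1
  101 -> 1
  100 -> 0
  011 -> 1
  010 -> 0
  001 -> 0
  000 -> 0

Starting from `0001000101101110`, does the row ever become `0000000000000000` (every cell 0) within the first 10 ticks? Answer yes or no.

0000000011111011
0000000010001110
0000000000001011
0000000000000110
0000000000000111
0000000000000100
0000000000000000
all cells are 0 at tick 7

yes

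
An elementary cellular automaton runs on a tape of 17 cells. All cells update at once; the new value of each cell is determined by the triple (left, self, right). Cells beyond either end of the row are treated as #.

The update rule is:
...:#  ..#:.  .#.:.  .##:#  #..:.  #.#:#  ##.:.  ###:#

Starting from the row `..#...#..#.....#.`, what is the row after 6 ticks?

....#......###..#
.##...####.##...#
##..#.###.##..#.#
#....###.##....##
..##.##.##..##.##
..#.##.##...#.###

..#.##.##...#.###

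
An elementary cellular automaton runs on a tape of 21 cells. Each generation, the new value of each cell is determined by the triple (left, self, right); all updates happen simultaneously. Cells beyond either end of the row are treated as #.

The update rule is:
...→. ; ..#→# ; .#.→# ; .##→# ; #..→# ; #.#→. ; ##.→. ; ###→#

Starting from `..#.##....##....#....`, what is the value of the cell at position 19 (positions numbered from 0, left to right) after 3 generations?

#

###.#.#..##.#..###..#
##..#.####..#####.###
#.###.###.######..###
position 19 holds #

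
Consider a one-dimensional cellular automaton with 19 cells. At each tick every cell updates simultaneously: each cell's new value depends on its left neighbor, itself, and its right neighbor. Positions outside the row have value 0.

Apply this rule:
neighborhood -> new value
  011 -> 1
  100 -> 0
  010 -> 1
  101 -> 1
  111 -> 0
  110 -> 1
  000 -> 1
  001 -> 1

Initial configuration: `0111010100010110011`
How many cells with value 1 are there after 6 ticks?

14

1101111101111110111
1111000111000011101
1001011101011110111
1011110111110011101
1110011100010110111
1010110101111111101
count of 1: 14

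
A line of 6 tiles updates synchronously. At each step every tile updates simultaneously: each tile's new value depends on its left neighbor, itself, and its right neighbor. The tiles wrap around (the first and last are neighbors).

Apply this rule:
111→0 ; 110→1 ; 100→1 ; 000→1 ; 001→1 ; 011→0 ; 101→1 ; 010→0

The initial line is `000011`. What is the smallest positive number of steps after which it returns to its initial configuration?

12

111101
000110
111011
001100
110111
011000
101111
110000
011111
100001
111110
000011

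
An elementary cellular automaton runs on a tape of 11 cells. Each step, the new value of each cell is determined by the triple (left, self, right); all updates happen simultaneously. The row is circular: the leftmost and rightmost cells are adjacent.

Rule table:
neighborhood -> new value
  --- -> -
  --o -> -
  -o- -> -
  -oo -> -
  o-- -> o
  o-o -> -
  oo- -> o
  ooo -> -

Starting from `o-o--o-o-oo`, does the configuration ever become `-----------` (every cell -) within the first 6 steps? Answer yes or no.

no

step 1: o--o-------
step 2: -o--o------
step 3: --o--o-----
step 4: ---o--o----
step 5: ----o--o---
step 6: -----o--o--
step 6 is -----o--o--, still not uniform -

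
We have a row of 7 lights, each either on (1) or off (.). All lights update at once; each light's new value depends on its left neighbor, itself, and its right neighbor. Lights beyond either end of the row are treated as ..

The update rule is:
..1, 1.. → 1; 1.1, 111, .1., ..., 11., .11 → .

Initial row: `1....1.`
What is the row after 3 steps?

....1..

.1..1.1
1.11...
....1..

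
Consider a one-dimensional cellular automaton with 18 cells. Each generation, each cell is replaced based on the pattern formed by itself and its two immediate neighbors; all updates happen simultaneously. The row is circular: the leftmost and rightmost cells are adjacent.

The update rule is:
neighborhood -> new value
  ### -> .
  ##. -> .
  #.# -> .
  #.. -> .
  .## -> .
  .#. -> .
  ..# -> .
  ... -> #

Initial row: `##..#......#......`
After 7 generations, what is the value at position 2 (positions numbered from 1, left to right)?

......####...####.
#####......#......
......####...####.  (repeats generation 1; period 2)
generation 7: ......####...####.
position 2 holds .

.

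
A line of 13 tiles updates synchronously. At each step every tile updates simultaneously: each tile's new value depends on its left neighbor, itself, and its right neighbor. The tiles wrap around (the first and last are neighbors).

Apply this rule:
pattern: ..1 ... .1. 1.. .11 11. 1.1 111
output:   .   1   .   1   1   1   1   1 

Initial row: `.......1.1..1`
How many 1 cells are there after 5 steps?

12

step 1: 111111..1.1..
step 2: 1111111..1.1.
step 3: 11111111..1.1
step 4: 111111111..11
step 5: 1111111111.11
count of 1: 12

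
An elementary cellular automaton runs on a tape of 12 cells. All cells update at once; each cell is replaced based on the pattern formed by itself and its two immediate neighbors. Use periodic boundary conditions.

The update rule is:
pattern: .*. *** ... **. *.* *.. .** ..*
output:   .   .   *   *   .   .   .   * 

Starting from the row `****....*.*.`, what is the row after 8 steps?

....*.******

...*.***....
***....*.***
..*.***.....
**....*.****
.*.***......
*....*.*****
*.***.......
....*.******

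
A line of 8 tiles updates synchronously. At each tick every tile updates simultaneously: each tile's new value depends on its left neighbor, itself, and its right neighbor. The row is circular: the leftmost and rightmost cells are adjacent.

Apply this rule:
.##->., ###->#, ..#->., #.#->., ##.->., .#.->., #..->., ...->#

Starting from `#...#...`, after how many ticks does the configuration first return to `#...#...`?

tick 1: ..#...#.
tick 2: #...#...

2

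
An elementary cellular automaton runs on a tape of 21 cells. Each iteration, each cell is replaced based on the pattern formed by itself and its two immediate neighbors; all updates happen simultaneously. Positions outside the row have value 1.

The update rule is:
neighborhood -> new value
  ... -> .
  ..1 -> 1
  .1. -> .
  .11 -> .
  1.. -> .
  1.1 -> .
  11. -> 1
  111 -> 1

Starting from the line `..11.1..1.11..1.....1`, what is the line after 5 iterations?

iteration 1: .1.1...1...1.1.....1.
iteration 2: ......1...1.......1..
iteration 3: .....1...1.......1..1
iteration 4: ....1...1.......1..1.
iteration 5: ...1...1.......1..1..

...1...1.......1..1..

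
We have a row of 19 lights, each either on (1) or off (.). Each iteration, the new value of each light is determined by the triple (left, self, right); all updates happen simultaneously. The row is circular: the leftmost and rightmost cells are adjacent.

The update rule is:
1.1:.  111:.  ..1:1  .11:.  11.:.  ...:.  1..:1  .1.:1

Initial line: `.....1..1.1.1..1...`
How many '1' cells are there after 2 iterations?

3

iteration 1: ....11111.1.11111..
iteration 2: ...1......1......1.
count of 1: 3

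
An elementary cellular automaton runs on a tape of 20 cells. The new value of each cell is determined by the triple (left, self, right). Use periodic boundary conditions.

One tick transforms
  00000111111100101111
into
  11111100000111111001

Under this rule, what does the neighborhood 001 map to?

1

At position 4 the neighborhood is 001; the next row has 1 there.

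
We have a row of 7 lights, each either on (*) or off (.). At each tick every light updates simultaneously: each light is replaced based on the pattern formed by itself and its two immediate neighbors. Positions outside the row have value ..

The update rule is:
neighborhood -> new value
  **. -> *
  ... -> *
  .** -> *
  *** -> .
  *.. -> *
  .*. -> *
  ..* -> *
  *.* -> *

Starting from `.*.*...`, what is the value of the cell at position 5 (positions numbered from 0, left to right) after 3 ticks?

*

*******
*.....*
*******
position 5 holds *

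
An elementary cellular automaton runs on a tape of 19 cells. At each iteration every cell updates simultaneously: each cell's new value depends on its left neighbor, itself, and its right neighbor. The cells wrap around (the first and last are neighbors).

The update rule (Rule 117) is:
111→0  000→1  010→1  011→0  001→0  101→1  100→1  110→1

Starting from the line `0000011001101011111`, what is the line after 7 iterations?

1100111100001111100

1111001100111100001
0001100110000111100
1100110011110000111
0110011000011110000
0011001111000011111
1001100001111000001
1100111100001111100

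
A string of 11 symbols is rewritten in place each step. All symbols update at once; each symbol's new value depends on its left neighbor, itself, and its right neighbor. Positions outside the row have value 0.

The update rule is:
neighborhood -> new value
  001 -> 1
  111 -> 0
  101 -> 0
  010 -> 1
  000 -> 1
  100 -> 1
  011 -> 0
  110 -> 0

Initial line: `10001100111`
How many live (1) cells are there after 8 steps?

5

11110011000
00001100111
11110011000  (repeats step 1; period 2)
step 8: 00001100111
count of 1: 5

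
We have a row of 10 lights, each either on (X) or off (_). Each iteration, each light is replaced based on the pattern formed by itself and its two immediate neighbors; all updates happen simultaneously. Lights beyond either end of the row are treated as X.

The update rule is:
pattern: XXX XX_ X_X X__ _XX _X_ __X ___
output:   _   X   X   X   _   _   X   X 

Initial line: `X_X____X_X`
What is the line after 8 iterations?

iteration 1: XX_XXXX_X_
iteration 2: _XX___XX_X
iteration 3: X_XXXX_XX_
iteration 4: XX___XX_XX
iteration 5: _XXXX_XX__
iteration 6: X___XX_XXX
iteration 7: XXXX_XX___
iteration 8: ___XX_XXXX

___XX_XXXX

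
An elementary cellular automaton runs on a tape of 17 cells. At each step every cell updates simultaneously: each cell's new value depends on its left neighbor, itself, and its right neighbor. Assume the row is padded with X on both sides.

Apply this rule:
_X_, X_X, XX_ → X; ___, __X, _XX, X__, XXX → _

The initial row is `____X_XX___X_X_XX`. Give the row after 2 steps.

_____XXX______X__

step 1: ____XX_X___XXXX__
step 2: _____XXX______X__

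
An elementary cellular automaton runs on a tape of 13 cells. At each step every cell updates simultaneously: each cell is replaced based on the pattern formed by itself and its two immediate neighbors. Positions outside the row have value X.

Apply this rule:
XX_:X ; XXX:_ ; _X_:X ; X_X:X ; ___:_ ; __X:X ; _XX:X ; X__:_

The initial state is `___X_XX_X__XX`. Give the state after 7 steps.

step 1: __XXXXXXX_XX_
step 2: _XX_____XXXXX
step 3: XXX____XX____
step 4: __X___XXX___X
step 5: _XX__XX_X__XX
step 6: XXX_XXXXX_XX_
step 7: __XXX___XXXXX

__XXX___XXXXX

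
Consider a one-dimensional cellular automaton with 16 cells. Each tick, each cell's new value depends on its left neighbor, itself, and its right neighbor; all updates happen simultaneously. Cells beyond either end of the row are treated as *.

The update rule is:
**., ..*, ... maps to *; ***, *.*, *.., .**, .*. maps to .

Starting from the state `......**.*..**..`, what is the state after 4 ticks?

tick 1: .*****.*...*.*.*
tick 2: .....*...**.....
tick 3: .****..**.*.****
tick 4: ....*.*.*.......

....*.*.*.......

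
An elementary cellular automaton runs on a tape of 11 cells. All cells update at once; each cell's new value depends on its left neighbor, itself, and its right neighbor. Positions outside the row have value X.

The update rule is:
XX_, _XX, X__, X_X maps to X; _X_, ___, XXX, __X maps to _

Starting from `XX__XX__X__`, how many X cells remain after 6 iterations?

iteration 1: _XX_XXX__X_
iteration 2: XXXXX_XX__X
iteration 3: ____XXXXX_X
iteration 4: X___X___XXX
iteration 5: XX___X__X__
iteration 6: _XX___X__X_
count of X: 4

4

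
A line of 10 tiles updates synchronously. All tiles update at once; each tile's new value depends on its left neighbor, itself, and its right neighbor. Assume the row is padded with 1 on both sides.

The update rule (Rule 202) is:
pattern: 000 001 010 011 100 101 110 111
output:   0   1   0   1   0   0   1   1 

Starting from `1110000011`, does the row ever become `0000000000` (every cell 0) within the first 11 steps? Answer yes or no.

no

step 1: 1110000111
step 2: 1110001111
step 3: 1110011111
step 4: 1110111111
step 5: 1110111111  (fixed point — unchanged through step 11)
step 11 is 1110111111, still not uniform 0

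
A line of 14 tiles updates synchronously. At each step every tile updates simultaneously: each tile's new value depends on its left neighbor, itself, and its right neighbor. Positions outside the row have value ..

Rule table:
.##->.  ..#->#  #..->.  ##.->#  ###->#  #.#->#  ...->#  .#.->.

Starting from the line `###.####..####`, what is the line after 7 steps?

.#.#.#.###.##.

.###.###.#.###
#.###.###.#.##
.#.###.###.#.#
#.#.###.###.#.
.#.#.###.###..
#.#.#.###.##.#
.#.#.#.###.##.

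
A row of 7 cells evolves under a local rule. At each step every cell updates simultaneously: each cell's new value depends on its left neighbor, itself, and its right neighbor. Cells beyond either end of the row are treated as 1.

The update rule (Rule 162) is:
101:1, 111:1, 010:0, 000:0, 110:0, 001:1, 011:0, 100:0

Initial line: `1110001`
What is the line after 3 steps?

step 1: 1100010
step 2: 1000101
step 3: 0001010

0001010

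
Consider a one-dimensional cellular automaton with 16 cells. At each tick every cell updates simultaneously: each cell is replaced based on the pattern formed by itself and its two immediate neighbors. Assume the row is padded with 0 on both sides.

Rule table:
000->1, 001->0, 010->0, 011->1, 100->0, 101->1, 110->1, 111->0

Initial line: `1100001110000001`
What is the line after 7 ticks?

1101101010111100
1111110101100101
1000011011100010
0011011110101000
1011110011010011
0110010011100011
0110000010101011

0110000010101011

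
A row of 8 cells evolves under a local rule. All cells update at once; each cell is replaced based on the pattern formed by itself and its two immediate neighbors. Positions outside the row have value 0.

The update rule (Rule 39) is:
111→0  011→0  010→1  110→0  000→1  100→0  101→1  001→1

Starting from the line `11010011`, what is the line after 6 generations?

11110011

00110100
11001101
00010011
11110100
00001101
11110011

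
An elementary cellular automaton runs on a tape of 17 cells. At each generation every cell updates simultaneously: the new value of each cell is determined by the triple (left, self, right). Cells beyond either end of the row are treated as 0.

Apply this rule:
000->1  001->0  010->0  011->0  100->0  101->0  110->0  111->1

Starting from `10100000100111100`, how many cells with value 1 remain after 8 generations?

6

00001110000011001
11100100111000000
01000000010011111
00011111000001110
11001110011100100
00000100001000001
11110001100011100
01100100001001001
count of 1: 6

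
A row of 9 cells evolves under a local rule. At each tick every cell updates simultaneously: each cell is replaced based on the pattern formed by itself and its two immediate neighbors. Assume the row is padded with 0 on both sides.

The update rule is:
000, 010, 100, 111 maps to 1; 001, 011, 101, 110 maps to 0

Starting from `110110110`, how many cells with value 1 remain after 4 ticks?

000000001
111111101
011111001
001110101
count of 1: 5

5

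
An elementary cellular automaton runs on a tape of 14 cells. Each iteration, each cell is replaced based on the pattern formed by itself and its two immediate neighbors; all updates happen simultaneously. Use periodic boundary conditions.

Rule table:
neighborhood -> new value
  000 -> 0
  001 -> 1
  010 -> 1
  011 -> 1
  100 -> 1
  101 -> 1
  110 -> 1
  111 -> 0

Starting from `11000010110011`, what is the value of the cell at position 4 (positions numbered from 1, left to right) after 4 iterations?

iteration 1: 01100111111110
iteration 2: 11111100000011
iteration 3: 00000110000110
iteration 4: 00001111001111
position 4 holds 0

0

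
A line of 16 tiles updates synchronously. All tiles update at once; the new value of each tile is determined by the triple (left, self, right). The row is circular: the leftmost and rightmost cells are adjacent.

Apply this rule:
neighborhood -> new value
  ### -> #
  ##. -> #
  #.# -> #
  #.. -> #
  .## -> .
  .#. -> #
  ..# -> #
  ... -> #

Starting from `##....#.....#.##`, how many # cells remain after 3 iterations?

iteration 1: ##############.#
iteration 2: ###############.
iteration 3: .###############
count of #: 15

15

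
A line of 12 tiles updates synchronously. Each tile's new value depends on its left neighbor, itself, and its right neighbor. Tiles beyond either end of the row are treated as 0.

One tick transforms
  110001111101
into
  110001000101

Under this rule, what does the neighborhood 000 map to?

0

At position 3 the neighborhood is 000; the next row has 0 there.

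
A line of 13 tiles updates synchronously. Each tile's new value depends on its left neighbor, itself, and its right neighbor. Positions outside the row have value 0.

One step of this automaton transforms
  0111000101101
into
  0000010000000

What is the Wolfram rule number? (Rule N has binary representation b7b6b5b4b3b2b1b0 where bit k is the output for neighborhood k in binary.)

1

position 2: 111 → 0  (bit 7 = 0)
position 3: 110 → 0  (bit 6 = 0)
position 8: 101 → 0  (bit 5 = 0)
position 4: 100 → 0  (bit 4 = 0)
position 1: 011 → 0  (bit 3 = 0)
position 7: 010 → 0  (bit 2 = 0)
position 0: 001 → 0  (bit 1 = 0)
position 5: 000 → 1  (bit 0 = 1)
bits b7..b0 = 00000001 = 1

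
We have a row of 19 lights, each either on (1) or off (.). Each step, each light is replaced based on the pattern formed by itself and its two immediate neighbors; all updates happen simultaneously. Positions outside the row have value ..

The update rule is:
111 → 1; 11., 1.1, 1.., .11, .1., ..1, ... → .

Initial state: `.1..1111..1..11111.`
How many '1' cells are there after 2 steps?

step 1: .....11.......111..
step 2: ...............1...
count of 1: 1

1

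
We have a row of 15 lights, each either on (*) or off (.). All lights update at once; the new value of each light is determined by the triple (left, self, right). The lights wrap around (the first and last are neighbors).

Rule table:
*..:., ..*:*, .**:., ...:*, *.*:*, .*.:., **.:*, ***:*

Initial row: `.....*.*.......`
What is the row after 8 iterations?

*****.*..******
******..*.*****
******.*.*.****
*******.*.*.***
********.*.*.**
*********.*.*.*
**********.*.*.
.**********.*.*

.**********.*.*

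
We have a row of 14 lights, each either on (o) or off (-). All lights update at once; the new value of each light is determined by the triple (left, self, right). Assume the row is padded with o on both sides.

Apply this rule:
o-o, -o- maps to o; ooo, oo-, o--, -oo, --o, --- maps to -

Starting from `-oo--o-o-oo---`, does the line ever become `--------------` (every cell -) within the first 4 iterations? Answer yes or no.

o----oooo-----
--------------
all cells are - at iteration 2

yes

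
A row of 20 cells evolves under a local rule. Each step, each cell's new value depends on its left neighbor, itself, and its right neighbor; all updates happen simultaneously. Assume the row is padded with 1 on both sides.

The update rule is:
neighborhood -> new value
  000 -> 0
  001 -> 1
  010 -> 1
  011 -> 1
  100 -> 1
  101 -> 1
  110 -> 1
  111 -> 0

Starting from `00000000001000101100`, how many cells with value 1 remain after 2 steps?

step 1: 10000000011101111111
step 2: 11000000110111000000
count of 1: 7

7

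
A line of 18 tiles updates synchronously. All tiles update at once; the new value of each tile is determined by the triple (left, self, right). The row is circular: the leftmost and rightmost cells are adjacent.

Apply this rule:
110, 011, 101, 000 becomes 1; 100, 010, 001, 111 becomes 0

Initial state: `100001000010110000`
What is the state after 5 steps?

010010110101110010

001100011001110110
101101011001011110
011110111000110011
110011101010110011
010010110101110010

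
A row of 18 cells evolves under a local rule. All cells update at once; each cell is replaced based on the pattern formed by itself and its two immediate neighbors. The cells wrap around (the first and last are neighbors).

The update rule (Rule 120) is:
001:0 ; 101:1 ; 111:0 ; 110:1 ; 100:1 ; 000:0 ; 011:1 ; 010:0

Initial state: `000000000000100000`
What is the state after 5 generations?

000000000000000001

000000000000010000
000000000000001000
000000000000000100
000000000000000010
000000000000000001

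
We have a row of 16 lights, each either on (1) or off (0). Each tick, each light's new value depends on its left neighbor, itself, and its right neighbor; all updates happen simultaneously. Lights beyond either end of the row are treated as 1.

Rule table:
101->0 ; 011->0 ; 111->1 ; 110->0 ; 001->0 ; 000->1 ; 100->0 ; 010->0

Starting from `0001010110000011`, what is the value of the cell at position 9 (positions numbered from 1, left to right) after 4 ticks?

tick 1: 0100000000111001
tick 2: 0001111110010000
tick 3: 0100111100000110
tick 4: 0000011001110000
position 9 holds 0

0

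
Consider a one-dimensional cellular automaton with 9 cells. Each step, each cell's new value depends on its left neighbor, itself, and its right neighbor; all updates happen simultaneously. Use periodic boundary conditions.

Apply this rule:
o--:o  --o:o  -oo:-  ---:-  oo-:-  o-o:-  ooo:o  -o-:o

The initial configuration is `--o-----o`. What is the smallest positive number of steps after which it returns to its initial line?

7

oooo---oo
ooo-o-o-o
oo--o-o--
--ooo-ooo
oo-o---o-
---oo-oo-
--o-----o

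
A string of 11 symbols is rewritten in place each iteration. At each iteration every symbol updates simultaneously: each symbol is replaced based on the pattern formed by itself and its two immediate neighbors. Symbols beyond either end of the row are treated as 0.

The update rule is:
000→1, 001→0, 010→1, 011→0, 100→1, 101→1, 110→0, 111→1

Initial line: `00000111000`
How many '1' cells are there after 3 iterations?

6

iteration 1: 11110010111
iteration 2: 01101011010
iteration 3: 00011100111
count of 1: 6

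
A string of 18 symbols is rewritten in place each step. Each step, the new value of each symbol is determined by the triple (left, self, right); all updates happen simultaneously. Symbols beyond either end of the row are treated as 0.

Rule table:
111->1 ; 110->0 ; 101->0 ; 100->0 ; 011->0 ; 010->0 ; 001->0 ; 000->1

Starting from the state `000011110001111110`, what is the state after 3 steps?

111001100100111100
010000000000011001
000111111111000000

000111111111000000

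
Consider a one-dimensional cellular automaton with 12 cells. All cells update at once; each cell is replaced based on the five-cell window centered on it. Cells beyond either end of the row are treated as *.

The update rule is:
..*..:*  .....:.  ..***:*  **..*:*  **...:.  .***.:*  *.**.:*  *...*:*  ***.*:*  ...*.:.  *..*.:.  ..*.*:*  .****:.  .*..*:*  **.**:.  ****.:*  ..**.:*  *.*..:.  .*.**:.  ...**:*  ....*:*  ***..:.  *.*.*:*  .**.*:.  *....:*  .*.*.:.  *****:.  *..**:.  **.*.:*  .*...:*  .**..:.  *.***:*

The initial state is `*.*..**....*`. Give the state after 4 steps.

*.*.*..*.*..

**.*.*..****
****..*.*...
..*.*.*..***
*.*.*..*.*..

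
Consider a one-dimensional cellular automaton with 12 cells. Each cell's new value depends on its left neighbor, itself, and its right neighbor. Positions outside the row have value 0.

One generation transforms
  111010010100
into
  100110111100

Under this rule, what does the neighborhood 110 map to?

0

At position 2 the neighborhood is 110; the next row has 0 there.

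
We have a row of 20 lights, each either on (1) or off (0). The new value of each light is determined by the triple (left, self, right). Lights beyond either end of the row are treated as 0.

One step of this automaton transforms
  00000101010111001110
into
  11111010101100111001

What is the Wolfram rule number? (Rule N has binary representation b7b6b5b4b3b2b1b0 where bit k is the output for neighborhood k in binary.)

position 12: 111 → 0  (bit 7 = 0)
position 13: 110 → 0  (bit 6 = 0)
position 6: 101 → 1  (bit 5 = 1)
position 14: 100 → 1  (bit 4 = 1)
position 11: 011 → 1  (bit 3 = 1)
position 5: 010 → 0  (bit 2 = 0)
position 4: 001 → 1  (bit 1 = 1)
position 0: 000 → 1  (bit 0 = 1)
bits b7..b0 = 00111011 = 59

59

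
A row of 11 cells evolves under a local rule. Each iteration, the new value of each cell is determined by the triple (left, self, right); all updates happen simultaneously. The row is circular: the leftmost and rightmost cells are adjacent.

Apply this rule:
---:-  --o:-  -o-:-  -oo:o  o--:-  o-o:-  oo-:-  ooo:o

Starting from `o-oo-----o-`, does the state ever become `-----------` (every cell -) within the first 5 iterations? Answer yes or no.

yes

iteration 1: --o--------
iteration 2: -----------
all cells are - at iteration 2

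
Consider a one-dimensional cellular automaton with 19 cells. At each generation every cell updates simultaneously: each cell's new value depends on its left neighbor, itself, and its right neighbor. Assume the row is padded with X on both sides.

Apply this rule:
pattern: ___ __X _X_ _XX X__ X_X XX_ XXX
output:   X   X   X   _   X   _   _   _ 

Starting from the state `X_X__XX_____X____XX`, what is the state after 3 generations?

__XXX__XXXXXXXXXX__

__XXX__XXXXXXXXXX__
XX___XX__________XX
__XXX__XXXXXXXXXX__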